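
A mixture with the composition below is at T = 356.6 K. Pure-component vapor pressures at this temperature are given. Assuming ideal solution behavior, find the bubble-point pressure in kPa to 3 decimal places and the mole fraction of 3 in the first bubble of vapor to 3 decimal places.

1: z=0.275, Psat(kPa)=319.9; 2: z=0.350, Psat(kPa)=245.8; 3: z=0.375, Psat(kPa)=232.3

Pbub = 261.115 kPa, y_3 = 0.334

At the bubble point ψ → 0, so ΣzᵢKᵢ = 1 with Kᵢ = Pᵢˢᵃᵗ/P ⇒ P = ΣzᵢPᵢˢᵃᵗ.
P = 0.275·319.9 + 0.350·245.8 + 0.375·232.3 = 261.115 kPa
yᵢ = zᵢPᵢˢᵃᵗ/P ⇒ y_3 = 0.375·232.3/261.115 = 0.334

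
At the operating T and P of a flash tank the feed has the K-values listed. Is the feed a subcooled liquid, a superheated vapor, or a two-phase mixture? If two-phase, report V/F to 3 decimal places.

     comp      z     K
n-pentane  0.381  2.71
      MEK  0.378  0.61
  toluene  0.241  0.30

ΣzᵢKᵢ = 1.335; Σzᵢ/Kᵢ = 1.564.
Both exceed 1, so a two-phase solution exists.
Let ψ = V/F and solve Σ zᵢ(Kᵢ−1)/(1+ψ(Kᵢ−1)) = 0.
Iterate (Newton) starting at ψ = 0.5:
  ψ = 0.500: g = -0.0915, g' = -0.692 → ψ = 0.368
  ψ = 0.368: g = 0.0006, g' = -0.712 → ψ = 0.369
Converged at ψ = 0.369.

two-phase, V/F = 0.369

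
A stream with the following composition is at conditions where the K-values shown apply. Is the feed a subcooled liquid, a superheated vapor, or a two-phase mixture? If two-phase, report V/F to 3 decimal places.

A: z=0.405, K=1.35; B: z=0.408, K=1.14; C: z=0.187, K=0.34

ΣzᵢKᵢ = 1.075; Σzᵢ/Kᵢ = 1.208.
Both exceed 1, so a two-phase solution exists.
Material balance + equilibrium reduce to Σ zᵢ(Kᵢ−1)/(1+ψ(Kᵢ−1)) = 0.
Newton iteration, ψ⁰ = 0.5:
  ψ = 0.500: g = -0.0102, g' = -0.224 → ψ = 0.455
  ψ = 0.455: g = -0.0003, g' = -0.210 → ψ = 0.453
Converged at ψ = 0.453.

two-phase, V/F = 0.453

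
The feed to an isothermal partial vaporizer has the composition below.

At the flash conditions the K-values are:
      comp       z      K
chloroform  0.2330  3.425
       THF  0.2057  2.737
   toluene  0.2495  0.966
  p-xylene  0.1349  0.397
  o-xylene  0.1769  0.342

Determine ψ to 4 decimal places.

Rachford–Rice: g(ψ) = Σ zᵢ(Kᵢ−1)/(1+ψ(Kᵢ−1)) = 0.
Feasibility: ΣzᵢKᵢ = 1.7161, Σzᵢ/Kᵢ = 1.2585 — both > 1, two phases present.
Newton–Raphson from ψ = 0.49:
  ψ = 0.4900: g = 0.15535, g' = -0.7332 → ψ = 0.7019
  ψ = 0.7019: g = 0.00410, g' = -0.7259 → ψ = 0.7075
Converged at ψ = 0.7075.

ψ = 0.7075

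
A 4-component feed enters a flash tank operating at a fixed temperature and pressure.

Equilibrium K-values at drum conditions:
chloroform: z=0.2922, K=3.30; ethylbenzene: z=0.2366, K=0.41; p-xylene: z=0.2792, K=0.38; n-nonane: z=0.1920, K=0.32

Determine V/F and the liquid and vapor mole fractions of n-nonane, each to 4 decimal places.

Material balance + equilibrium reduce to Σ zᵢ(Kᵢ−1)/(1+V/F(Kᵢ−1)) = 0.
Check two-phase: ΣzᵢKᵢ = 1.2288 > 1 and Σzᵢ/Kᵢ = 2.0004 > 1, so g(0) = 0.2288 > 0 and g(1) = -1.0004 < 0.
Newton–Raphson from V/F = 0.5:
  V/F = 0.5000: g = -0.33411, g' = -0.9293 → V/F = 0.1405
  V/F = 0.1405: g = 0.02176, g' = -1.2182 → V/F = 0.1583
  V/F = 0.1583: g = 0.00040, g' = -1.1743 → V/F = 0.1587
Converged at V/F = 0.1587.
Compositions from xᵢ = zᵢ/(1+V/F(Kᵢ−1)), yᵢ = Kᵢxᵢ:
  chloroform: x = 0.2141, y = 0.7064
  ethylbenzene: x = 0.2610, y = 0.1070
  p-xylene: x = 0.3097, y = 0.1177
  n-nonane: x = 0.2152, y = 0.0689

V/F = 0.1587, x_n-nonane = 0.2152, y_n-nonane = 0.0689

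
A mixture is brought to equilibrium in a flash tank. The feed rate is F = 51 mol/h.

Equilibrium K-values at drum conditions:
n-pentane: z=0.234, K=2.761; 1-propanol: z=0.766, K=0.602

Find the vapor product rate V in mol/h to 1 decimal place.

V = 7.8 mol/h

Rachford–Rice: g(ψ) = Σ zᵢ(Kᵢ−1)/(1+ψ(Kᵢ−1)) = 0.
Feasibility: ΣzᵢKᵢ = 1.107, Σzᵢ/Kᵢ = 1.357 — both > 1, two phases present.
Binary case is linear: z₁(K₁−1)(1+ψ(K₂−1)) + z₂(K₂−1)(1+ψ(K₁−1)) = 0
⇒ ψ = [z₁(K₁−1)+z₂(K₂−1)] / [−(K₁−1)(K₂−1)] = 0.1072/0.7009 = 0.153
Then V = ψ·F = 0.1530·51 = 7.8 mol/h and L = F − V = 43.2 mol/h.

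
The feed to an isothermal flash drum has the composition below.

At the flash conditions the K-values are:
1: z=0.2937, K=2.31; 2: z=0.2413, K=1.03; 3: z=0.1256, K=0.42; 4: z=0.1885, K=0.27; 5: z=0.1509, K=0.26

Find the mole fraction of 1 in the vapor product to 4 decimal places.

y_1 = 0.5988

Let ψ = V/F and solve Σ zᵢ(Kᵢ−1)/(1+ψ(Kᵢ−1)) = 0.
Check two-phase: ΣzᵢKᵢ = 1.0699 > 1 and Σzᵢ/Kᵢ = 1.9390 > 1, so g(0) = 0.0699 > 0 and g(1) = -0.9390 < 0.
Newton–Raphson from ψ = 0.49:
  ψ = 0.4900: g = -0.24973, g' = -0.7165 → ψ = 0.1415
  ψ = 0.1415: g = -0.02573, g' = -0.6371 → ψ = 0.1011
  ψ = 0.1011: g = 0.00033, g' = -0.6546 → ψ = 0.1016
Converged at ψ = 0.1016.
Compositions from xᵢ = zᵢ/(1+ψ(Kᵢ−1)), yᵢ = Kᵢxᵢ:
  1: x = 0.2592, y = 0.5988
  2: x = 0.2406, y = 0.2478
  3: x = 0.1335, y = 0.0561
  4: x = 0.2036, y = 0.0550
  5: x = 0.1632, y = 0.0424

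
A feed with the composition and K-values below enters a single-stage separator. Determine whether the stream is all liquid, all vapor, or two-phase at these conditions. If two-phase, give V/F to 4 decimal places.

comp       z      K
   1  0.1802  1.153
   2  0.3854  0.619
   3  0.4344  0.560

all liquid

ΣzᵢKᵢ = 0.6896; Σzᵢ/Kᵢ = 1.5546.
Since ΣzᵢKᵢ < 1 the mixture is below its bubble point — single liquid phase.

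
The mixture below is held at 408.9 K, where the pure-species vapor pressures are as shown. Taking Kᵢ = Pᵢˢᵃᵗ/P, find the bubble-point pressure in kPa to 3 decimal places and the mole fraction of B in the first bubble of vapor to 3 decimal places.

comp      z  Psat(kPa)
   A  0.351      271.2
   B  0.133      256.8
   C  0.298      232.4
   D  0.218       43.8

At the bubble point ψ → 0, so ΣzᵢKᵢ = 1 with Kᵢ = Pᵢˢᵃᵗ/P ⇒ P = ΣzᵢPᵢˢᵃᵗ.
P = 0.351·271.2 + 0.133·256.8 + 0.298·232.4 + 0.218·43.8 = 208.149 kPa
yᵢ = zᵢPᵢˢᵃᵗ/P ⇒ y_B = 0.133·256.8/208.149 = 0.164

Pbub = 208.149 kPa, y_B = 0.164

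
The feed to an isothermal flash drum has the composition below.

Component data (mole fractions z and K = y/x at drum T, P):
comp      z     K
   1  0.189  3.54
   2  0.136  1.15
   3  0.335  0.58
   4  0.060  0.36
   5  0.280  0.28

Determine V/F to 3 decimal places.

V/F = 0.098

Material balance + equilibrium reduce to Σ zᵢ(Kᵢ−1)/(1+V/F(Kᵢ−1)) = 0.
Check two-phase: ΣzᵢKᵢ = 1.120 > 1 and Σzᵢ/Kᵢ = 1.916 > 1, so g(0) = 0.120 > 0 and g(1) = -0.916 < 0.
Newton iteration, V/F⁰ = 0.44:
  V/F = 0.440: g = -0.2753, g' = -0.722 → V/F = 0.059
  V/F = 0.059: g = 0.0433, g' = -1.173 → V/F = 0.096
  V/F = 0.096: g = 0.0023, g' = -1.052 → V/F = 0.098
Converged at V/F = 0.098.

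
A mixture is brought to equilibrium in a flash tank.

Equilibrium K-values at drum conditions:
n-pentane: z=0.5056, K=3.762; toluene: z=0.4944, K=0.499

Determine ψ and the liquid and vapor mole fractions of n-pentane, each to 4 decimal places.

ψ = 0.8302, x_n-pentane = 0.1535, y_n-pentane = 0.5776

Binary case is linear: z₁(K₁−1)(1+ψ(K₂−1)) + z₂(K₂−1)(1+ψ(K₁−1)) = 0
⇒ ψ = [z₁(K₁−1)+z₂(K₂−1)] / [−(K₁−1)(K₂−1)] = 1.14877/1.38376 = 0.8302
Compositions from xᵢ = zᵢ/(1+ψ(Kᵢ−1)), yᵢ = Kᵢxᵢ:
  n-pentane: x = 0.1535, y = 0.5776
  toluene: x = 0.8465, y = 0.4224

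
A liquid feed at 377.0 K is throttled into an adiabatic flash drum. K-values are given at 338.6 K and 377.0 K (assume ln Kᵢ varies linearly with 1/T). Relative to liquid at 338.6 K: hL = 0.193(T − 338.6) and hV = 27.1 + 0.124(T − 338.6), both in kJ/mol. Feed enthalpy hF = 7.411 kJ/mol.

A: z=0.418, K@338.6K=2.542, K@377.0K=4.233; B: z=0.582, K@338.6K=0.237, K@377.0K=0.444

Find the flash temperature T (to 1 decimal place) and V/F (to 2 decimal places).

T = 344.3 K, V/F = 0.24

Adiabatic flash: solve Rachford–Rice at each trial T, then check hF = ψ·hV(T) + (1−ψ)·hL(T).
  T = 338.6 K: K = (2.542, 0.237), RR gives ψ = 0.170, H_out = 4.618 kJ/mol
  T = 377.0 K: K = (4.233, 0.444), RR gives ψ = 0.572, H_out = 21.391 kJ/mol
  T = 357.8 K: K = (3.325, 0.330), RR gives ψ = 0.374, H_out = 13.333 kJ/mol
  T = 348.2 K: K = (2.918, 0.281), RR gives ψ = 0.278, H_out = 9.199 kJ/mol
  T = 343.4 K: K = (2.726, 0.258), RR gives ψ = 0.226, H_out = 6.988 kJ/mol
  T = 345.8 K: K = (2.821, 0.269), RR gives ψ = 0.253, H_out = 8.110 kJ/mol
Linear interpolation between T = 343.4 (H_out = 6.988) and T = 345.8 (H_out = 8.110) on hF = 7.411 gives T ≈ 344.3 K, at which ψ = 0.24.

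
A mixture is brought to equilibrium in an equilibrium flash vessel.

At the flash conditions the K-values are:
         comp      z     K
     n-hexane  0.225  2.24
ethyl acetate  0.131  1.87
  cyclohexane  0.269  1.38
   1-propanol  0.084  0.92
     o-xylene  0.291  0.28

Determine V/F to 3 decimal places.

V/F = 0.505

Rachford–Rice: g(V/F) = Σ zᵢ(Kᵢ−1)/(1+V/F(Kᵢ−1)) = 0.
Feasibility: ΣzᵢKᵢ = 1.279, Σzᵢ/Kᵢ = 1.496 — both > 1, two phases present.
Newton–Raphson from V/F = 0.5:
  V/F = 0.500: g = 0.0032, g' = -0.576 → V/F = 0.505
Converged at V/F = 0.505.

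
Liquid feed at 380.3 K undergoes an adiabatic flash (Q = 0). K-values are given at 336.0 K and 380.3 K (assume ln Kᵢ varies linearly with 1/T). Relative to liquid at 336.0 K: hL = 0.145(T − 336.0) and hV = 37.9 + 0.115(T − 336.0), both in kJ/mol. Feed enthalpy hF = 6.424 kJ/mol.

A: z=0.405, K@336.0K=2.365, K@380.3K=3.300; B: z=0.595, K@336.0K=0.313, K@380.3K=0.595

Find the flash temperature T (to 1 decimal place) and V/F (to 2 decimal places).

T = 337.1 K, V/F = 0.17

Adiabatic flash: solve Rachford–Rice at each trial T, then check hF = ψ·hV(T) + (1−ψ)·hL(T).
  T = 336.0 K: K = (2.365, 0.313), RR gives ψ = 0.154, H_out = 5.822 kJ/mol
  T = 380.3 K: K = (3.300, 0.595), RR gives ψ = 0.741, H_out = 33.534 kJ/mol
  T = 358.1 K: K = (2.822, 0.440), RR gives ψ = 0.396, H_out = 17.966 kJ/mol
  T = 347.1 K: K = (2.591, 0.373), RR gives ψ = 0.272, H_out = 11.844 kJ/mol
  T = 341.6 K: K = (2.479, 0.343), RR gives ψ = 0.214, H_out = 8.873 kJ/mol
  T = 338.8 K: K = (2.422, 0.328), RR gives ψ = 0.184, H_out = 7.355 kJ/mol
  T = 337.4 K: K = (2.393, 0.320), RR gives ψ = 0.169, H_out = 6.591 kJ/mol
Linear interpolation between T = 336.0 (H_out = 5.822) and T = 337.4 (H_out = 6.591) on hF = 6.424 gives T ≈ 337.1 K, at which ψ = 0.17.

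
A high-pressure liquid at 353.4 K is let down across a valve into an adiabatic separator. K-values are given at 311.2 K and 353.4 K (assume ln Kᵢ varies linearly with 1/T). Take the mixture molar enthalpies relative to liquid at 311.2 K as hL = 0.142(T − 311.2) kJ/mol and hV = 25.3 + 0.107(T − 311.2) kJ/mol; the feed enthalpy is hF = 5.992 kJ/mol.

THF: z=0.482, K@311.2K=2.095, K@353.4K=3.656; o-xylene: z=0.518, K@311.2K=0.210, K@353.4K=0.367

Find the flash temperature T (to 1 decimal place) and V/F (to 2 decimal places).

T = 316.2 K, V/F = 0.21

Adiabatic flash: solve Rachford–Rice at each trial T, then check hF = ψ·hV(T) + (1−ψ)·hL(T).
  T = 311.2 K: K = (2.095, 0.210), RR gives ψ = 0.137, H_out = 3.468 kJ/mol
  T = 353.4 K: K = (3.656, 0.367), RR gives ψ = 0.566, H_out = 19.486 kJ/mol
  T = 332.3 K: K = (2.817, 0.283), RR gives ψ = 0.387, H_out = 12.495 kJ/mol
  T = 321.8 K: K = (2.443, 0.245), RR gives ψ = 0.279, H_out = 8.469 kJ/mol
  T = 316.5 K: K = (2.265, 0.227), RR gives ψ = 0.214, H_out = 6.132 kJ/mol
  T = 313.9 K: K = (2.181, 0.219), RR gives ψ = 0.178, H_out = 4.874 kJ/mol
  T = 315.2 K: K = (2.223, 0.223), RR gives ψ = 0.197, H_out = 5.513 kJ/mol
Linear interpolation between T = 315.2 (H_out = 5.513) and T = 316.5 (H_out = 6.132) on hF = 5.992 gives T ≈ 316.2 K, at which ψ = 0.21.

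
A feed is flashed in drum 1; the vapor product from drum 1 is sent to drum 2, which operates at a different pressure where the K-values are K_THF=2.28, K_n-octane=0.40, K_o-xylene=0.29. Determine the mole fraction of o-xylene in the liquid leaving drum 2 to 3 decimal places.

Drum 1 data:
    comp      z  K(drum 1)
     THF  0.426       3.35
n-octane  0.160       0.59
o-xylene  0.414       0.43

x_o-xylene (drum 2) = 0.461

Drum 1:
Rachford–Rice: g(ψ₁) = Σ zᵢ(Kᵢ−1)/(1+ψ₁(Kᵢ−1)) = 0.
Check two-phase: ΣzᵢKᵢ = 1.700 > 1 and Σzᵢ/Kᵢ = 1.361 > 1, so g(0) = 0.700 > 0 and g(1) = -0.361 < 0.
Iterate (Newton) starting at ψ₁ = 0.54:
  ψ₁ = 0.540: g = 0.0160, g' = -0.782 → ψ₁ = 0.561
Converged at ψ₁ = 0.561.
Drum-1 compositions:
  THF: x = 0.184, y = 0.616
  n-octane: x = 0.208, y = 0.123
  o-xylene: x = 0.608, y = 0.262
Drum-2 feed = drum-1 vapor: z₂ = (0.6158, 0.1226, 0.2616).
Drum 2:
Let ψ₂ = V/F and solve Σ zᵢ(Kᵢ−1)/(1+ψ₂(Kᵢ−1)) = 0.
Check two-phase: ΣzᵢKᵢ = 1.529 > 1 and Σzᵢ/Kᵢ = 1.479 > 1, so g(0) = 0.529 > 0 and g(1) = -0.479 < 0.
Newton–Raphson from ψ₂ = 0.57:
  ψ₂ = 0.570: g = 0.0319, g' = -0.811 → ψ₂ = 0.609
Converged at ψ₂ = 0.609.
  THF: x = 0.346, y = 0.789
  n-octane: x = 0.193, y = 0.077
  o-xylene: x = 0.461, y = 0.134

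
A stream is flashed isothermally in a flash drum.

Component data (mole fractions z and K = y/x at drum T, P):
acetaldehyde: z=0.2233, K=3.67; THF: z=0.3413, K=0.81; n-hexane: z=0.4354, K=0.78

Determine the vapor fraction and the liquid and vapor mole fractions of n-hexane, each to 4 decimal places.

ψ = 0.7877, x_n-hexane = 0.5267, y_n-hexane = 0.4108

Newton iteration, ψ⁰ = 0.5:
  ψ = 0.5000: g = 0.07606, g' = -0.3336 → ψ = 0.7280
  ψ = 0.7280: g = 0.01323, g' = -0.2302 → ψ = 0.7854
  ψ = 0.7854: g = 0.00048, g' = -0.2138 → ψ = 0.7877
Converged at ψ = 0.7877.
Compositions from xᵢ = zᵢ/(1+ψ(Kᵢ−1)), yᵢ = Kᵢxᵢ:
  acetaldehyde: x = 0.0720, y = 0.2641
  THF: x = 0.4014, y = 0.3251
  n-hexane: x = 0.5267, y = 0.4108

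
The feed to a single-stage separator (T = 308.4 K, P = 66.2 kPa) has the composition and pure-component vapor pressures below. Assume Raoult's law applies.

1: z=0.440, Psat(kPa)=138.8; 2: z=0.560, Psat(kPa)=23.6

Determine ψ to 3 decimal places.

Raoult's law: Kᵢ = Pᵢˢᵃᵗ/P = Pᵢˢᵃᵗ/66.2.
  K_1 = 138.8/66.2 = 2.09668, K_2 = 23.6/66.2 = 0.35650
Rachford–Rice: g(ψ) = Σ zᵢ(Kᵢ−1)/(1+ψ(Kᵢ−1)) = 0.
Feasibility: ΣzᵢKᵢ = 1.122, Σzᵢ/Kᵢ = 1.781 — both > 1, two phases present.
Binary case is linear: z₁(K₁−1)(1+ψ(K₂−1)) + z₂(K₂−1)(1+ψ(K₁−1)) = 0
⇒ ψ = [z₁(K₁−1)+z₂(K₂−1)] / [−(K₁−1)(K₂−1)] = 0.1222/0.7057 = 0.173

ψ = 0.173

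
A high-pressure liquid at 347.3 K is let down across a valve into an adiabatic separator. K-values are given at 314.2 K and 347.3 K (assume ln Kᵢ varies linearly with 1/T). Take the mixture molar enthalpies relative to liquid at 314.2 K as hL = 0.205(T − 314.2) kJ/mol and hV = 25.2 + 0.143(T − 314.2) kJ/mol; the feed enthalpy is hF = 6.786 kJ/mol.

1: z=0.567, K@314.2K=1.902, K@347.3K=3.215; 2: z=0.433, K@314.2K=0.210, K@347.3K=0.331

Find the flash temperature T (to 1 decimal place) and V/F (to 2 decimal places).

T = 315.3 K, V/F = 0.26

Adiabatic flash: solve Rachford–Rice at each trial T, then check hF = ψ·hV(T) + (1−ψ)·hL(T).
  T = 314.2 K: K = (1.902, 0.210), RR gives ψ = 0.238, H_out = 5.989 kJ/mol
  T = 347.3 K: K = (3.215, 0.331), RR gives ψ = 0.652, H_out = 21.879 kJ/mol
  T = 330.8 K: K = (2.508, 0.267), RR gives ψ = 0.486, H_out = 15.154 kJ/mol
  T = 322.5 K: K = (2.192, 0.237), RR gives ψ = 0.380, H_out = 11.087 kJ/mol
  T = 318.4 K: K = (2.045, 0.224), RR gives ψ = 0.316, H_out = 8.745 kJ/mol
  T = 316.3 K: K = (1.973, 0.217), RR gives ψ = 0.279, H_out = 7.421 kJ/mol
  T = 315.2 K: K = (1.936, 0.213), RR gives ψ = 0.258, H_out = 6.686 kJ/mol
Linear interpolation between T = 315.2 (H_out = 6.686) and T = 316.3 (H_out = 7.421) on hF = 6.786 gives T ≈ 315.3 K, at which ψ = 0.26.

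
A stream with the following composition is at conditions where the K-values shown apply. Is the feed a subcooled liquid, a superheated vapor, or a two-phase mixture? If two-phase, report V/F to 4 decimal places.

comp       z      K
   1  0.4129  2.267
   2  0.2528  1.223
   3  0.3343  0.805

ΣzᵢKᵢ = 1.5143; Σzᵢ/Kᵢ = 0.8041.
Since Σzᵢ/Kᵢ < 1 the mixture is above its dew point — single vapor phase.

superheated vapor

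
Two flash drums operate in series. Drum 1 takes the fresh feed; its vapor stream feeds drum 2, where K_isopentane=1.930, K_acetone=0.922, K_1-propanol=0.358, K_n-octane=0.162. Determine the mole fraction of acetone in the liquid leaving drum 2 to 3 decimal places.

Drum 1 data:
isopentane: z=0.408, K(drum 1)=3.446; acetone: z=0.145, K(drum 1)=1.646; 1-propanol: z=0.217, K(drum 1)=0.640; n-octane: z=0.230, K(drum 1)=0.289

Drum 1:
Iterate (Newton) starting at ψ₁ = 0.55:
  ψ₁ = 0.550: g = 0.1287, g' = -0.834 → ψ₁ = 0.704
  ψ₁ = 0.704: g = -0.0013, g' = -0.875 → ψ₁ = 0.703
Converged at ψ₁ = 0.703.
Drum-1 compositions:
  isopentane: x = 0.150, y = 0.517
  acetone: x = 0.100, y = 0.164
  1-propanol: x = 0.291, y = 0.186
  n-octane: x = 0.460, y = 0.133
Drum-2 feed = drum-1 vapor: z₂ = (0.5171, 0.1641, 0.1859, 0.1329).
Drum 2:
Let ψ₂ = V/F and solve Σ zᵢ(Kᵢ−1)/(1+ψ₂(Kᵢ−1)) = 0.
Check two-phase: ΣzᵢKᵢ = 1.237 > 1 and Σzᵢ/Kᵢ = 1.785 > 1, so g(0) = 0.237 > 0 and g(1) = -0.785 < 0.
Newton–Raphson from ψ₂ = 0.5:
  ψ₂ = 0.500: g = -0.0525, g' = -0.652 → ψ₂ = 0.419
  ψ₂ = 0.419: g = -0.0024, g' = -0.598 → ψ₂ = 0.416
Converged at ψ₂ = 0.416.
  isopentane: x = 0.373, y = 0.720
  acetone: x = 0.170, y = 0.156
  1-propanol: x = 0.254, y = 0.091
  n-octane: x = 0.204, y = 0.033

x_acetone (drum 2) = 0.170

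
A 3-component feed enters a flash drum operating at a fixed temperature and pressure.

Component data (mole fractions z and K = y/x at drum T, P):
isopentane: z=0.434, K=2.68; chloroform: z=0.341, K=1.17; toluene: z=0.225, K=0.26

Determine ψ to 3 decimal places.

Let ψ = V/F and solve Σ zᵢ(Kᵢ−1)/(1+ψ(Kᵢ−1)) = 0.
g(0) = ΣzᵢKᵢ − 1 = 0.621 and g(1) = 1 − Σzᵢ/Kᵢ = -0.319, so a root lies in (0, 1).
Newton iteration, ψ⁰ = 0.57:
  ψ = 0.570: g = 0.1373, g' = -0.696 → ψ = 0.767
  ψ = 0.767: g = -0.0154, g' = -0.901 → ψ = 0.750
Converged at ψ = 0.750.

ψ = 0.750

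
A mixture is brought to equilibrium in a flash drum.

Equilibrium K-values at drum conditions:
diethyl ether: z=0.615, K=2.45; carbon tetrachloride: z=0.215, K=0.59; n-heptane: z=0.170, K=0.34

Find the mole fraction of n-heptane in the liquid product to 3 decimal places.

x_n-heptane = 0.394

Let β = V/F and solve Σ zᵢ(Kᵢ−1)/(1+β(Kᵢ−1)) = 0.
g(0) = ΣzᵢKᵢ − 1 = 0.691 and g(1) = 1 − Σzᵢ/Kᵢ = -0.115, so a root lies in (0, 1).
Newton iteration, β⁰ = 0.5:
  β = 0.500: g = 0.2386, g' = -0.657 → β = 0.863
  β = 0.863: g = -0.0013, g' = -0.742 → β = 0.862
Converged at β = 0.862.
Compositions from xᵢ = zᵢ/(1+β(Kᵢ−1)), yᵢ = Kᵢxᵢ:
  diethyl ether: x = 0.273, y = 0.670
  carbon tetrachloride: x = 0.332, y = 0.196
  n-heptane: x = 0.394, y = 0.134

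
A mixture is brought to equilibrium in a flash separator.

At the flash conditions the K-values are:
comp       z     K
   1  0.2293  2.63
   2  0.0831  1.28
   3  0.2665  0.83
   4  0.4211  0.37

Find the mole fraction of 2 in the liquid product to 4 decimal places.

Rachford–Rice: g(ψ) = Σ zᵢ(Kᵢ−1)/(1+ψ(Kᵢ−1)) = 0.
Check two-phase: ΣzᵢKᵢ = 1.0864 > 1 and Σzᵢ/Kᵢ = 1.6113 > 1, so g(0) = 0.0864 > 0 and g(1) = -0.6113 < 0.
Newton–Raphson from ψ = 0.66:
  ψ = 0.6600: g = -0.30545, g' = -0.6455 → ψ = 0.1868
  ψ = 0.1868: g = -0.03885, g' = -0.5868 → ψ = 0.1206
  ψ = 0.1206: g = 0.00150, g' = -0.6354 → ψ = 0.1230
Converged at ψ = 0.1230.
Compositions from xᵢ = zᵢ/(1+ψ(Kᵢ−1)), yᵢ = Kᵢxᵢ:
  1: x = 0.1910, y = 0.5024
  2: x = 0.0803, y = 0.1028
  3: x = 0.2722, y = 0.2259
  4: x = 0.4565, y = 0.1689

x_2 = 0.0803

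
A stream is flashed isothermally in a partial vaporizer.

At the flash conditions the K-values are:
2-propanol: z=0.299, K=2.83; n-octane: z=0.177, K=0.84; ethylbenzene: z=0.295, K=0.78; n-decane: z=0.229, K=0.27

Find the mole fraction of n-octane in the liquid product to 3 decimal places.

Rachford–Rice: g(V/F) = Σ zᵢ(Kᵢ−1)/(1+V/F(Kᵢ−1)) = 0.
Feasibility: ΣzᵢKᵢ = 1.287, Σzᵢ/Kᵢ = 1.543 — both > 1, two phases present.
Newton iteration, V/F⁰ = 0.5:
  V/F = 0.500: g = -0.0812, g' = -0.599 → V/F = 0.364
Converged at V/F = 0.364.
Compositions from xᵢ = zᵢ/(1+V/F(Kᵢ−1)), yᵢ = Kᵢxᵢ:
  2-propanol: x = 0.179, y = 0.508
  n-octane: x = 0.188, y = 0.158
  ethylbenzene: x = 0.321, y = 0.250
  n-decane: x = 0.312, y = 0.084

x_n-octane = 0.188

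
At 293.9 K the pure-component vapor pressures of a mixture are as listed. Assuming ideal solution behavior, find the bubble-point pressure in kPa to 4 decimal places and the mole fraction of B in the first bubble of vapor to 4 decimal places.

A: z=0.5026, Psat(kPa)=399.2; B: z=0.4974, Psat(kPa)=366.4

Pbub = 382.8853 kPa, y_B = 0.4760

At the bubble point ψ → 0, so ΣzᵢKᵢ = 1 with Kᵢ = Pᵢˢᵃᵗ/P ⇒ P = ΣzᵢPᵢˢᵃᵗ.
P = 0.5026·399.2 + 0.4974·366.4 = 382.8853 kPa
yᵢ = zᵢPᵢˢᵃᵗ/P ⇒ y_B = 0.4974·366.4/382.8853 = 0.4760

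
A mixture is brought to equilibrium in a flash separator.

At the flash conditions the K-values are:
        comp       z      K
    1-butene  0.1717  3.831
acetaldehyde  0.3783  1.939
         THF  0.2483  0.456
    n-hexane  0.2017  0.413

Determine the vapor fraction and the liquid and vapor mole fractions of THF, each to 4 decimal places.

Let ψ = V/F and solve Σ zᵢ(Kᵢ−1)/(1+ψ(Kᵢ−1)) = 0.
g(0) = ΣzᵢKᵢ − 1 = 0.5878 and g(1) = 1 − Σzᵢ/Kᵢ = -0.2728, so a root lies in (0, 1).
Newton iteration, ψ⁰ = 0.46:
  ψ = 0.4600: g = 0.11685, g' = -0.6834 → ψ = 0.6310
  ψ = 0.6310: g = 0.00380, g' = -0.6545 → ψ = 0.6368
Converged at ψ = 0.6368.
Compositions from xᵢ = zᵢ/(1+ψ(Kᵢ−1)), yᵢ = Kᵢxᵢ:
  1-butene: x = 0.0613, y = 0.2347
  acetaldehyde: x = 0.2367, y = 0.4590
  THF: x = 0.3799, y = 0.1732
  n-hexane: x = 0.3221, y = 0.1330

ψ = 0.6368, x_THF = 0.3799, y_THF = 0.1732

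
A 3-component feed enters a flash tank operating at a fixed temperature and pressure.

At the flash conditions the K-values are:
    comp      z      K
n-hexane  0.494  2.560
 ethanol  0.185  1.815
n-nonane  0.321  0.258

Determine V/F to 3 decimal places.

Rachford–Rice: g(V/F) = Σ zᵢ(Kᵢ−1)/(1+V/F(Kᵢ−1)) = 0.
Feasibility: ΣzᵢKᵢ = 1.683, Σzᵢ/Kᵢ = 1.539 — both > 1, two phases present.
Newton–Raphson from V/F = 0.5:
  V/F = 0.500: g = 0.1614, g' = -0.888 → V/F = 0.682
  V/F = 0.682: g = -0.0116, g' = -1.057 → V/F = 0.671
Converged at V/F = 0.671.

V/F = 0.671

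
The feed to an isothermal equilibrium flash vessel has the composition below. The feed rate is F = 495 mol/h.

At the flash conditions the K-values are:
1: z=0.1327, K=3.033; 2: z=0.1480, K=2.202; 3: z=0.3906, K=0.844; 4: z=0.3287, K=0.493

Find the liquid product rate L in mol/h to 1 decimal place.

Newton iteration, V/F⁰ = 0.69:
  V/F = 0.6900: g = -0.11508, g' = -0.3707 → V/F = 0.3796
  V/F = 0.3796: g = 0.00330, g' = -0.4159 → V/F = 0.3875
Converged at V/F = 0.3875.
Then V = V/F·F = 0.3875·495 = 191.8 mol/h and L = F − V = 303.2 mol/h.

L = 303.2 mol/h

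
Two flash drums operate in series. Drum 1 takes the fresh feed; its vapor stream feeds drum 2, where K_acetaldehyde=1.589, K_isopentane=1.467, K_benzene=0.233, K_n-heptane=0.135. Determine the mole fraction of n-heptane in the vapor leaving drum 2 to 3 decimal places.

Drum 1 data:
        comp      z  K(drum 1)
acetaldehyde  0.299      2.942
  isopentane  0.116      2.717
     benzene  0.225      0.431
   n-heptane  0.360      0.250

Drum 1:
Let ψ₁ = V/F and solve Σ zᵢ(Kᵢ−1)/(1+ψ₁(Kᵢ−1)) = 0.
Feasibility: ΣzᵢKᵢ = 1.382, Σzᵢ/Kᵢ = 2.106 — both > 1, two phases present.
Iterate (Newton) starting at ψ₁ = 0.64:
  ψ₁ = 0.640: g = -0.3668, g' = -1.231 → ψ₁ = 0.342
  ψ₁ = 0.342: g = -0.0477, g' = -1.022 → ψ₁ = 0.295
  ψ₁ = 0.295: g = 0.0005, g' = -1.045 → ψ₁ = 0.296
Converged at ψ₁ = 0.296.
Drum-1 compositions:
  acetaldehyde: x = 0.190, y = 0.559
  isopentane: x = 0.077, y = 0.209
  benzene: x = 0.271, y = 0.117
  n-heptane: x = 0.463, y = 0.116
Drum-2 feed = drum-1 vapor: z₂ = (0.5587, 0.2090, 0.1166, 0.1157).
Drum 2:
Material balance + equilibrium reduce to Σ zᵢ(Kᵢ−1)/(1+ψ₂(Kᵢ−1)) = 0.
Feasibility: ΣzᵢKᵢ = 1.237, Σzᵢ/Kᵢ = 1.851 — both > 1, two phases present.
Newton–Raphson from ψ₂ = 0.57:
  ψ₂ = 0.570: g = -0.0328, g' = -0.690 → ψ₂ = 0.523
  ψ₂ = 0.523: g = -0.0017, g' = -0.622 → ψ₂ = 0.520
Converged at ψ₂ = 0.520.
  acetaldehyde: x = 0.428, y = 0.680
  isopentane: x = 0.168, y = 0.247
  benzene: x = 0.194, y = 0.045
  n-heptane: x = 0.210, y = 0.028

y_n-heptane (drum 2) = 0.028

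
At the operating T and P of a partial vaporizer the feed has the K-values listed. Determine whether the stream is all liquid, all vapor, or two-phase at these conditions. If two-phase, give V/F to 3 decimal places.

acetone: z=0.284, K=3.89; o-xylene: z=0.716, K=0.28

two-phase, V/F = 0.147

ΣzᵢKᵢ = 1.305; Σzᵢ/Kᵢ = 2.630.
Both exceed 1, so a two-phase solution exists.
Rachford–Rice: g(ψ) = Σ zᵢ(Kᵢ−1)/(1+ψ(Kᵢ−1)) = 0.
Binary case is linear: z₁(K₁−1)(1+ψ(K₂−1)) + z₂(K₂−1)(1+ψ(K₁−1)) = 0
⇒ ψ = [z₁(K₁−1)+z₂(K₂−1)] / [−(K₁−1)(K₂−1)] = 0.3052/2.0808 = 0.147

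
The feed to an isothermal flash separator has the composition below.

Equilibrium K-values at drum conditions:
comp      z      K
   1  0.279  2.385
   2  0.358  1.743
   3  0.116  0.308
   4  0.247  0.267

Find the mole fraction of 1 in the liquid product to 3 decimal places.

Material balance + equilibrium reduce to Σ zᵢ(Kᵢ−1)/(1+ψ(Kᵢ−1)) = 0.
Feasibility: ΣzᵢKᵢ = 1.391, Σzᵢ/Kᵢ = 1.624 — both > 1, two phases present.
Newton iteration, ψ⁰ = 0.5:
  ψ = 0.500: g = 0.0137, g' = -0.752 → ψ = 0.518
Converged at ψ = 0.518.
Compositions from xᵢ = zᵢ/(1+ψ(Kᵢ−1)), yᵢ = Kᵢxᵢ:
  1: x = 0.162, y = 0.387
  2: x = 0.258, y = 0.451
  3: x = 0.181, y = 0.056
  4: x = 0.398, y = 0.106

x_1 = 0.162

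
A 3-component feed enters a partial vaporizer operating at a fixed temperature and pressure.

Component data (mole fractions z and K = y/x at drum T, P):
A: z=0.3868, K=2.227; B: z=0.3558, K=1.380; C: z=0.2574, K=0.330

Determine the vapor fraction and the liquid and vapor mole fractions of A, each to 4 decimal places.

Rachford–Rice: g(ψ) = Σ zᵢ(Kᵢ−1)/(1+ψ(Kᵢ−1)) = 0.
Check two-phase: ΣzᵢKᵢ = 1.4373 > 1 and Σzᵢ/Kᵢ = 1.2115 > 1, so g(0) = 0.4373 > 0 and g(1) = -0.2115 < 0.
Newton iteration, ψ⁰ = 0.5:
  ψ = 0.5000: g = 0.14843, g' = -0.5213 → ψ = 0.7848
  ψ = 0.7848: g = -0.01773, g' = -0.6954 → ψ = 0.7593
  ψ = 0.7593: g = -0.00039, g' = -0.6657 → ψ = 0.7587
Converged at ψ = 0.7587.
Compositions from xᵢ = zᵢ/(1+ψ(Kᵢ−1)), yᵢ = Kᵢxᵢ:
  A: x = 0.2003, y = 0.4461
  B: x = 0.2762, y = 0.3811
  C: x = 0.5235, y = 0.1728

ψ = 0.7587, x_A = 0.2003, y_A = 0.4461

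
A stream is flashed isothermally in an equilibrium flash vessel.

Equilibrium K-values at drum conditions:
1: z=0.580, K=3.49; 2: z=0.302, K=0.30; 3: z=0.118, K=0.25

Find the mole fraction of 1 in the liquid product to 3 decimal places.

x_1 = 0.223

Material balance + equilibrium reduce to Σ zᵢ(Kᵢ−1)/(1+V/F(Kᵢ−1)) = 0.
g(0) = ΣzᵢKᵢ − 1 = 1.144 and g(1) = 1 − Σzᵢ/Kᵢ = -0.645, so a root lies in (0, 1).
Iterate (Newton) starting at V/F = 0.6:
  V/F = 0.600: g = 0.0537, g' = -1.237 → V/F = 0.643
Converged at V/F = 0.643.
Compositions from xᵢ = zᵢ/(1+V/F(Kᵢ−1)), yᵢ = Kᵢxᵢ:
  1: x = 0.223, y = 0.778
  2: x = 0.549, y = 0.165
  3: x = 0.228, y = 0.057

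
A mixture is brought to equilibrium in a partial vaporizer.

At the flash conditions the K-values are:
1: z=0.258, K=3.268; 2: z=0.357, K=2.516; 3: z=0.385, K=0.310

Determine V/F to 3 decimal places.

Material balance + equilibrium reduce to Σ zᵢ(Kᵢ−1)/(1+V/F(Kᵢ−1)) = 0.
Check two-phase: ΣzᵢKᵢ = 1.861 > 1 and Σzᵢ/Kᵢ = 1.463 > 1, so g(0) = 0.861 > 0 and g(1) = -0.463 < 0.
Iterate (Newton) starting at V/F = 0.65:
  V/F = 0.650: g = 0.0274, g' = -1.028 → V/F = 0.677
  V/F = 0.677: g = -0.0003, g' = -1.051 → V/F = 0.676
Converged at V/F = 0.676.

V/F = 0.676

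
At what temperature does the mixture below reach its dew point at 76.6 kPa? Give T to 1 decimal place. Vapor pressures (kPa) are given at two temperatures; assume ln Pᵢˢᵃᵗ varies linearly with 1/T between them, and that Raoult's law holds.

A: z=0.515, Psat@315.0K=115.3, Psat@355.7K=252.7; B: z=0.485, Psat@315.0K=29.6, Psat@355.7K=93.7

T = 331.6 K

Dew-point temperature: Σzᵢ·P/Pᵢˢᵃᵗ(T) = 1. Interpolate ln Pᵢˢᵃᵗ = aᵢ + bᵢ/T.
  T = 315.0 K: ΣzᵢP/Pᵢˢᵃᵗ = 1.5972
  T = 355.7 K: ΣzᵢP/Pᵢˢᵃᵗ = 0.5526
  T = 335.4 K: ΣzᵢP/Pᵢˢᵃᵗ = 0.9057
  T = 325.2 K: ΣzᵢP/Pᵢˢᵃᵗ = 1.1911
  T = 330.3 K: ΣzᵢP/Pᵢˢᵃᵗ = 1.0362
  T = 332.9 K: ΣzᵢP/Pᵢˢᵃᵗ = 0.9669
  T = 331.6 K: ΣzᵢP/Pᵢˢᵃᵗ = 1.0008
Interpolating between 331.6 K and 332.9 K gives T ≈ 331.6 K.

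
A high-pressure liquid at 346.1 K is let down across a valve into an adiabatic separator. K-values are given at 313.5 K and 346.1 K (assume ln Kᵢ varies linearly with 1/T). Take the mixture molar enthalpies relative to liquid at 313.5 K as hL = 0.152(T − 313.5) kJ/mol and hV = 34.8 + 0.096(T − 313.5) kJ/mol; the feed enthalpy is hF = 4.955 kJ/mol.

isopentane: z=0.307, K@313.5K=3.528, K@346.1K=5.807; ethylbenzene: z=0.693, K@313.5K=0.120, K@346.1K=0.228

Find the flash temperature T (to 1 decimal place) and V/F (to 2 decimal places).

Adiabatic flash: solve Rachford–Rice at each trial T, then check hF = ψ·hV(T) + (1−ψ)·hL(T).
  T = 313.5 K: K = (3.528, 0.120), RR gives ψ = 0.075, H_out = 2.601 kJ/mol
  T = 346.1 K: K = (5.807, 0.228), RR gives ψ = 0.254, H_out = 13.314 kJ/mol
  T = 329.8 K: K = (4.582, 0.168), RR gives ψ = 0.176, H_out = 8.427 kJ/mol
  T = 321.6 K: K = (4.031, 0.142), RR gives ψ = 0.129, H_out = 5.674 kJ/mol
  T = 317.6 K: K = (3.777, 0.131), RR gives ψ = 0.104, H_out = 4.211 kJ/mol
  T = 319.6 K: K = (3.903, 0.137), RR gives ψ = 0.117, H_out = 4.954 kJ/mol
Linear interpolation between T = 319.6 (H_out = 4.954) and T = 321.6 (H_out = 5.674) on hF = 4.955 gives T ≈ 319.6 K, at which ψ = 0.12.

T = 319.6 K, V/F = 0.12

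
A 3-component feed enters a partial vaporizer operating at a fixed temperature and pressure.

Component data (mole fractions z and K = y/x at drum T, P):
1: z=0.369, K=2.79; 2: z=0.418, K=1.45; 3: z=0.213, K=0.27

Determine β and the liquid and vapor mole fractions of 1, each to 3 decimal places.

β = 0.838, x_1 = 0.148, y_1 = 0.412

Material balance + equilibrium reduce to Σ zᵢ(Kᵢ−1)/(1+β(Kᵢ−1)) = 0.
Feasibility: ΣzᵢKᵢ = 1.693, Σzᵢ/Kᵢ = 1.209 — both > 1, two phases present.
Iterate (Newton) starting at β = 0.41:
  β = 0.410: g = 0.3178, g' = -0.685 → β = 0.874
  β = 0.874: g = -0.0371, g' = -1.090 → β = 0.840
  β = 0.840: g = -0.0017, g' = -0.992 → β = 0.838
Converged at β = 0.838.
Compositions from xᵢ = zᵢ/(1+β(Kᵢ−1)), yᵢ = Kᵢxᵢ:
  1: x = 0.148, y = 0.412
  2: x = 0.304, y = 0.440
  3: x = 0.549, y = 0.148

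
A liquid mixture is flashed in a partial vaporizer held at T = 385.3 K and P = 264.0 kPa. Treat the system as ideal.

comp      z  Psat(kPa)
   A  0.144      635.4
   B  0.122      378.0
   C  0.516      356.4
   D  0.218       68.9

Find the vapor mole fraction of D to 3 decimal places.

Raoult's law: Kᵢ = Pᵢˢᵃᵗ/P = Pᵢˢᵃᵗ/264.0.
  K_A = 635.4/264.0 = 2.40682, K_B = 378.0/264.0 = 1.43182, K_C = 356.4/264.0 = 1.35000, K_D = 68.9/264.0 = 0.26098
Let ψ = V/F and solve Σ zᵢ(Kᵢ−1)/(1+ψ(Kᵢ−1)) = 0.
Feasibility: ΣzᵢKᵢ = 1.275, Σzᵢ/Kᵢ = 1.363 — both > 1, two phases present.
Newton–Raphson from ψ = 0.5:
  ψ = 0.500: g = 0.0604, g' = -0.459 → ψ = 0.632
  ψ = 0.632: g = -0.0056, g' = -0.555 → ψ = 0.622
  ψ = 0.622: g = -0.0001, g' = -0.545 → ψ = 0.621
Converged at ψ = 0.621.
Compositions from xᵢ = zᵢ/(1+ψ(Kᵢ−1)), yᵢ = Kᵢxᵢ:
  A: x = 0.077, y = 0.185
  B: x = 0.096, y = 0.138
  C: x = 0.424, y = 0.572
  D: x = 0.403, y = 0.105

y_D = 0.105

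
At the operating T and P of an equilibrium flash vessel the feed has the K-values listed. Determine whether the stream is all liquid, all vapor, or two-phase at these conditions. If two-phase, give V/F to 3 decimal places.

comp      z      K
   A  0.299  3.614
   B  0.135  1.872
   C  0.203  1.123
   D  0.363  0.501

two-phase, V/F = 0.886

ΣzᵢKᵢ = 1.743; Σzᵢ/Kᵢ = 1.060.
Both exceed 1, so a two-phase solution exists.
Rachford–Rice: g(ψ) = Σ zᵢ(Kᵢ−1)/(1+ψ(Kᵢ−1)) = 0.
Iterate (Newton) starting at ψ = 0.5:
  ψ = 0.500: g = 0.2029, g' = -0.597 → ψ = 0.840
  ψ = 0.840: g = 0.0233, g' = -0.505 → ψ = 0.886
Converged at ψ = 0.886.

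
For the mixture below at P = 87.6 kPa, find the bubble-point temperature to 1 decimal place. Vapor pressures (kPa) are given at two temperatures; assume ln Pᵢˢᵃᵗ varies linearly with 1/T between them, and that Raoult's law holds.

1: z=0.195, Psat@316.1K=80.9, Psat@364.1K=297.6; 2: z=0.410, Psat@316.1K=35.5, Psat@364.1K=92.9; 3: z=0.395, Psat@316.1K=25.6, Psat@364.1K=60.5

T = 348.9 K

Bubble-point temperature: ΣzᵢPᵢˢᵃᵗ(T) = P. Interpolate ln Pᵢˢᵃᵗ = aᵢ + bᵢ/T.
  T = 316.1 K: ΣzᵢPᵢˢᵃᵗ = 40.44 kPa
  T = 364.1 K: ΣzᵢPᵢˢᵃᵗ = 120.02 kPa
  T = 340.1 K: ΣzᵢPᵢˢᵃᵗ = 72.06 kPa
  T = 352.1 K: ΣzᵢPᵢˢᵃᵗ = 93.72 kPa
  T = 346.1 K: ΣzᵢPᵢˢᵃᵗ = 82.34 kPa
  T = 349.1 K: ΣzᵢPᵢˢᵃᵗ = 87.89 kPa
  T = 347.6 K: ΣzᵢPᵢˢᵃᵗ = 85.08 kPa
Interpolating between 347.6 K and 349.1 K gives T ≈ 348.9 K.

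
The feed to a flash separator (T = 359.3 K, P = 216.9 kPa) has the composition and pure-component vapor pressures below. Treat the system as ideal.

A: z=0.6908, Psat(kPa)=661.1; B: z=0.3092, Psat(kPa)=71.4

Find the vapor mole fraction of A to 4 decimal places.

y_A = 0.7520

Raoult's law: Kᵢ = Pᵢˢᵃᵗ/P = Pᵢˢᵃᵗ/216.9.
  K_A = 661.1/216.9 = 3.047948, K_B = 71.4/216.9 = 0.329184
Material balance + equilibrium reduce to Σ zᵢ(Kᵢ−1)/(1+β(Kᵢ−1)) = 0.
Check two-phase: ΣzᵢKᵢ = 2.2073 > 1 and Σzᵢ/Kᵢ = 1.1659 > 1, so g(0) = 1.2073 > 0 and g(1) = -0.1659 < 0.
Iterate (Newton) starting at β = 0.56:
  β = 0.5600: g = 0.32676, g' = -0.9856 → β = 0.8915
  β = 0.8915: g = -0.01541, g' = -1.2241 → β = 0.8790
  β = 0.8790: g = -0.00018, g' = -1.1957 → β = 0.8788
Converged at β = 0.8788.
Compositions from xᵢ = zᵢ/(1+β(Kᵢ−1)), yᵢ = Kᵢxᵢ:
  A: x = 0.2467, y = 0.7520
  B: x = 0.7533, y = 0.2480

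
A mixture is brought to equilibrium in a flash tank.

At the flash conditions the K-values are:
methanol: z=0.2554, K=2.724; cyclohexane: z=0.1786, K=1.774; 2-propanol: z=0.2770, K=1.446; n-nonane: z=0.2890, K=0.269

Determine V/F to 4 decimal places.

Material balance + equilibrium reduce to Σ zᵢ(Kᵢ−1)/(1+V/F(Kᵢ−1)) = 0.
g(0) = ΣzᵢKᵢ − 1 = 0.4908 and g(1) = 1 − Σzᵢ/Kᵢ = -0.4603, so a root lies in (0, 1).
Iterate (Newton) starting at V/F = 0.47:
  V/F = 0.4700: g = 0.12489, g' = -0.6852 → V/F = 0.6523
  V/F = 0.6523: g = -0.00898, g' = -0.8127 → V/F = 0.6412
  V/F = 0.6412: g = -0.00007, g' = -0.7995 → V/F = 0.6411
Converged at V/F = 0.6411.

V/F = 0.6411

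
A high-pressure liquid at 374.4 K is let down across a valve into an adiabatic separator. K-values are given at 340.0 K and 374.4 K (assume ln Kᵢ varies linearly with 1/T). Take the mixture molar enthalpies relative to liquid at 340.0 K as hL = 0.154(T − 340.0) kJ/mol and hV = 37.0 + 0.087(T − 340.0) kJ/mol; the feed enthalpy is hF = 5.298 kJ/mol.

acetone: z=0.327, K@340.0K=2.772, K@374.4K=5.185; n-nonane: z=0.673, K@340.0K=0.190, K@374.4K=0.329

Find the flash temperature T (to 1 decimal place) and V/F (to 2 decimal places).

T = 347.5 K, V/F = 0.11

Adiabatic flash: solve Rachford–Rice at each trial T, then check hF = ψ·hV(T) + (1−ψ)·hL(T).
  T = 340.0 K: K = (2.772, 0.190), RR gives ψ = 0.024, H_out = 0.885 kJ/mol
  T = 374.4 K: K = (5.185, 0.329), RR gives ψ = 0.327, H_out = 16.626 kJ/mol
  T = 357.2 K: K = (3.849, 0.253), RR gives ψ = 0.202, H_out = 9.880 kJ/mol
  T = 348.6 K: K = (3.280, 0.220), RR gives ψ = 0.124, H_out = 5.844 kJ/mol
  T = 344.3 K: K = (3.018, 0.205), RR gives ψ = 0.078, H_out = 3.516 kJ/mol
  T = 346.5 K: K = (3.150, 0.213), RR gives ψ = 0.102, H_out = 4.739 kJ/mol
  T = 347.6 K: K = (3.217, 0.217), RR gives ψ = 0.114, H_out = 5.325 kJ/mol
Linear interpolation between T = 346.5 (H_out = 4.739) and T = 347.6 (H_out = 5.325) on hF = 5.298 gives T ≈ 347.5 K, at which ψ = 0.11.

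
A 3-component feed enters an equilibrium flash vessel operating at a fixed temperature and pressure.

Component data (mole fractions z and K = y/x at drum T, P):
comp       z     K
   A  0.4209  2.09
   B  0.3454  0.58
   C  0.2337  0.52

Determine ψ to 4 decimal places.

Let ψ = V/F and solve Σ zᵢ(Kᵢ−1)/(1+ψ(Kᵢ−1)) = 0.
Check two-phase: ΣzᵢKᵢ = 1.2015 > 1 and Σzᵢ/Kᵢ = 1.2463 > 1, so g(0) = 0.2015 > 0 and g(1) = -0.2463 < 0.
Iterate (Newton) starting at ψ = 0.41:
  ψ = 0.4100: g = 0.00217, g' = -0.4112 → ψ = 0.4153
Converged at ψ = 0.4153.

ψ = 0.4153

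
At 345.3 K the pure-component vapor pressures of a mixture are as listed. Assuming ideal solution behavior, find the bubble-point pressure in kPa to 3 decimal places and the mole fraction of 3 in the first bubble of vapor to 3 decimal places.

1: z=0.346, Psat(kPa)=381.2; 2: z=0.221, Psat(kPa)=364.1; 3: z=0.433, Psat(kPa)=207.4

Pbub = 302.166 kPa, y_3 = 0.297

At the bubble point ψ → 0, so ΣzᵢKᵢ = 1 with Kᵢ = Pᵢˢᵃᵗ/P ⇒ P = ΣzᵢPᵢˢᵃᵗ.
P = 0.346·381.2 + 0.221·364.1 + 0.433·207.4 = 302.166 kPa
yᵢ = zᵢPᵢˢᵃᵗ/P ⇒ y_3 = 0.433·207.4/302.166 = 0.297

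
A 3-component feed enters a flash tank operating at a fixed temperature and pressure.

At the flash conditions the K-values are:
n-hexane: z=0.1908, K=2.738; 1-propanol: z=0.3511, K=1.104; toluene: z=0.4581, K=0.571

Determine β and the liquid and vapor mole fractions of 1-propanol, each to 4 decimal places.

β = 0.3801, x_1-propanol = 0.3377, y_1-propanol = 0.3729

Let β = V/F and solve Σ zᵢ(Kᵢ−1)/(1+β(Kᵢ−1)) = 0.
g(0) = ΣzᵢKᵢ − 1 = 0.1716 and g(1) = 1 − Σzᵢ/Kᵢ = -0.1900, so a root lies in (0, 1).
Newton iteration, β⁰ = 0.63:
  β = 0.6300: g = -0.07675, g' = -0.2930 → β = 0.3680
  β = 0.3680: g = 0.00404, g' = -0.3368 → β = 0.3800
  β = 0.3800: g = 0.00002, g' = -0.3329 → β = 0.3801
Converged at β = 0.3801.
Compositions from xᵢ = zᵢ/(1+β(Kᵢ−1)), yᵢ = Kᵢxᵢ:
  n-hexane: x = 0.1149, y = 0.3146
  1-propanol: x = 0.3377, y = 0.3729
  toluene: x = 0.5474, y = 0.3125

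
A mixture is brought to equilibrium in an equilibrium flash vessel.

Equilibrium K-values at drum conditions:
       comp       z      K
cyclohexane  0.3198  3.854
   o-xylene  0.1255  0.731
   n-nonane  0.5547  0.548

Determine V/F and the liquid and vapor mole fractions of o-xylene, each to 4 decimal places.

Rachford–Rice: g(V/F) = Σ zᵢ(Kᵢ−1)/(1+V/F(Kᵢ−1)) = 0.
Check two-phase: ΣzᵢKᵢ = 1.6282 > 1 and Σzᵢ/Kᵢ = 1.2669 > 1, so g(0) = 0.6282 > 0 and g(1) = -0.2669 < 0.
Newton–Raphson from V/F = 0.5:
  V/F = 0.5000: g = 0.01313, g' = -0.6435 → V/F = 0.5204
  V/F = 0.5204: g = 0.00016, g' = -0.6278 → V/F = 0.5207
Converged at V/F = 0.5207.
Compositions from xᵢ = zᵢ/(1+V/F(Kᵢ−1)), yᵢ = Kᵢxᵢ:
  cyclohexane: x = 0.1286, y = 0.4958
  o-xylene: x = 0.1459, y = 0.1067
  n-nonane: x = 0.7254, y = 0.3975

V/F = 0.5207, x_o-xylene = 0.1459, y_o-xylene = 0.1067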